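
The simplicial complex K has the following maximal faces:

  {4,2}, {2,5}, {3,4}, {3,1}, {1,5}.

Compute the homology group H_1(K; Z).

H_1 ≅ Z.

K has 5 vertices, 5 edges.
rank ∂_1 = 4, rank ∂_2 = 0 ⇒ b_1 = 5 − 4 − 0 = 1. So H_1 = Z.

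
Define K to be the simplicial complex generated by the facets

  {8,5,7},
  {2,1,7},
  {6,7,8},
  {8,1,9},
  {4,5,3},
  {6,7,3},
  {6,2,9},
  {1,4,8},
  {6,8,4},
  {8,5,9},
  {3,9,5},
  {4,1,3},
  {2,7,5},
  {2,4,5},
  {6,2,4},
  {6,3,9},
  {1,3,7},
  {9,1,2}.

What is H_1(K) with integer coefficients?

H_1 = Z^2.

Take the total order 1 < 2 < 3 < 4 < 5 < 6 < 7 < 8 < 9 on the vertex set. Then K (dimension 2) consists of the simplices:

  0-simplices (9): [1], [2], [3], [4], [5], [6], [7], [8], [9]
  1-simplices (27): (27 of them)
  2-simplices (18): [1,2,7], [1,2,9], [1,3,4], [1,3,7], [1,4,8], [1,8,9], [2,4,5], [2,4,6], [2,5,7], [2,6,9], [3,4,5], [3,5,9], [3,6,7], [3,6,9], [4,6,8], [5,7,8], [5,8,9], [6,7,8]

so the chain groups are C_0 ≅ Z^9, C_1 ≅ Z^27, C_2 ≅ Z^18.

∂_1: C_1 → C_0 sends each edge [p,q] (with p < q) to q − p. For instance
  ∂[1,9] = [9] − [1].
The 9×27 boundary matrix has rank 8 and Smith normal form diag(1,1,1,1,1,1,1,1).

∂_2: C_2 → C_1 maps a triangle to the signed sum of its edges. For instance
  ∂[1,4,8] = [4,8] − [1,8] + [1,4],
  ∂[3,6,7] = [6,7] − [3,7] + [3,6].
The 27×18 boundary matrix has rank 17 and Smith normal form diag(1,1,1,1,1,1,1,1,1,1,1,1,1,1,1,1,1).

Reading off H_k = ker ∂_k / im ∂_{k+1}:

  H_1: rank ker ∂_1 − rank ∂_2 = (27 − 8) − 17 = 2, and the invariant factors of ∂_2 are all 1, so H_1 = Z^2.

(K is a triangulation of the torus T^2.)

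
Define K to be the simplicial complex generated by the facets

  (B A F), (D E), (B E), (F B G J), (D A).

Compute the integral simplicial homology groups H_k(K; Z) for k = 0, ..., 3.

H_0 = Z,  H_1 = Z,  H_2 = 0,  H_3 = 0.

Take the total order A < B < D < E < F < G < J on the vertex set. Then K (dimension 3) consists of the simplices:

  0-simplices (7): A, B, D, E, F, G, J
  1-simplices (11): AB, AD, AF, BE, BF, BG, BJ, DE, FG, FJ, GJ
  2-simplices (5): ABF, BFG, BFJ, BGJ, FGJ
  3-simplices (1): BFGJ

Hence C_0 ≅ Z^7, C_1 ≅ Z^11, C_2 ≅ Z^5, C_3 ≅ Z^1.

∂_1: C_1 → C_0 sends each edge [p,q] (with p < q) to q − p. For instance
  ∂BG = G − B.
As a 7×11 matrix over Z this has rank 6, with invariant factors (1,1,1,1,1,1).

Boundary ∂_2: C_2 → C_1 sends each 2-simplex [p,q,r] to [q,r] − [p,r] + [p,q]. For instance
  ∂BGJ = GJ − BJ + BG,
  ∂ABF = BF − AF + AB.
The resulting 11×5 matrix has rank 4, and its Smith normal form has invariant factors (1,1,1,1).

The boundary map ∂_3: C_3 → C_2 sends each 3-simplex σ to the alternating sum Σ_i (−1)^i (σ with its i-th vertex removed). For instance
  ∂BFGJ = FGJ − BGJ + BFJ − BFG.
As a 5×1 matrix over Z this has rank 1, with invariant factors (1).

Reading off H_k = ker ∂_k / im ∂_{k+1}:

  H_0: rank C_0 − rank ∂_1 = 7 − 6 = 1, and the invariant factors of ∂_1 are all 1, so H_0 = Z.
  H_1: rank ker ∂_1 − rank ∂_2 = (11 − 6) − 4 = 1, and the invariant factors of ∂_2 are all 1, so H_1 = Z.
  H_2: rank ker ∂_2 − rank ∂_3 = (5 − 4) − 1 = 0, and the invariant factors of ∂_3 are all 1, so H_2 = 0.
  H_3: rank ker ∂_3 − rank ∂_4 = (1 − 1) − 0 = 0, and there is no ∂_4, so H_3 = 0.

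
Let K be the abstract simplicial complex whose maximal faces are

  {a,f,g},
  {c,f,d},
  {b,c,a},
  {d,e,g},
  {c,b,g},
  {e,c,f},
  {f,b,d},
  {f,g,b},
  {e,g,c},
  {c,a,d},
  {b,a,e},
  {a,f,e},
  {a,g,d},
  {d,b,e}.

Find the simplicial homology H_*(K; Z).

H_0 = Z,  H_1 = Z^2,  H_2 = Z.

Take the total order a < b < c < d < e < f < g on the vertex set. Then K (dimension 2) consists of the simplices:

  0-simplices (7): a, b, c, d, e, f, g
  1-simplices (21): ab, ac, ad, ae, af, ag, bc, bd, be, bf, bg, cd, ce, cf, cg, de, df, dg, ef, eg, fg
  2-simplices (14): abc, abe, acd, adg, aef, afg, bcg, bde, bdf, bfg, cdf, cef, ceg, deg

Hence C_0 ≅ Z^7, C_1 ≅ Z^21, C_2 ≅ Z^14.

The boundary map ∂_1: C_1 → C_0 sends each edge [p,q] (with p < q) to q − p. For instance
  ∂cg = g − c.
The 7×21 boundary matrix has rank 6 and Smith normal form diag(1,1,1,1,1,1).

The boundary map ∂_2: C_2 → C_1 sends each 2-simplex [p,q,r] to [q,r] − [p,r] + [p,q]. For instance
  ∂deg = eg − dg + de,
  ∂bfg = fg − bg + bf.
The 21×14 boundary matrix has rank 13 and Smith normal form diag(1,1,1,1,1,1,1,1,1,1,1,1,1).

From H_k ≅ ker(∂_k) / im(∂_{k+1}) we obtain:

  H_0: rank C_0 − rank ∂_1 = 7 − 6 = 1, and the invariant factors of ∂_1 are all 1, so H_0 = Z.
  H_1: rank ker ∂_1 − rank ∂_2 = (21 − 6) − 13 = 2, and the invariant factors of ∂_2 are all 1, so H_1 = Z^2.
  H_2: rank ker ∂_2 − rank ∂_3 = (14 − 13) − 0 = 1, and there is no ∂_3, so H_2 = Z.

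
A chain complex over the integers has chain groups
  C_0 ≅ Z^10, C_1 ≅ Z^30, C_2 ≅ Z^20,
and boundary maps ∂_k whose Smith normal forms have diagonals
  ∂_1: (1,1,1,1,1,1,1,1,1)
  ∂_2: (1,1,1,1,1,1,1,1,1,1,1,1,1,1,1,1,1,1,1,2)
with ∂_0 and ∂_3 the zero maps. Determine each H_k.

H_0: b_0 = 10 − 0 − 9 = 1; torsion from ∂_1 factors > 1: none. So H_0 ≅ Z.
H_1: b_1 = 30 − 9 − 20 = 1; torsion from ∂_2 factors > 1: [2]. So H_1 ≅ Z ⊕ Z/2Z.
H_2: b_2 = 20 − 20 − 0 = 0; torsion from ∂_3 factors > 1: none. So H_2 ≅ 0.

H_0 ≅ Z,  H_1 ≅ Z ⊕ Z/2Z,  H_2 = 0.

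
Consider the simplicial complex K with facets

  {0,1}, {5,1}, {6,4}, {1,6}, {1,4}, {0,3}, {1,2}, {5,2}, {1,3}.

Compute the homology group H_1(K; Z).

H_1 = Z^3.

We work with the vertex ordering 0 < 1 < 2 < 3 < 4 < 5 < 6. The simplices of K, each written with vertices in increasing order, are:

  0-simplices (7): [0], [1], [2], [3], [4], [5], [6]
  1-simplices (9): [0,1], [0,3], [1,2], [1,3], [1,4], [1,5], [1,6], [2,5], [4,6]

giving chain groups C_0 ≅ Z^7, C_1 ≅ Z^9.

∂_1: C_1 → C_0 is given by ∂[p,q] = [q] − [p].
The resulting 7×9 matrix has rank 6, and its Smith normal form has invariant factors (1,1,1,1,1,1).

From H_k ≅ ker(∂_k) / im(∂_{k+1}) we obtain:

  H_1: rank ker ∂_1 − rank ∂_2 = (9 − 6) − 0 = 3, and there is no ∂_2, so H_1 = Z^3.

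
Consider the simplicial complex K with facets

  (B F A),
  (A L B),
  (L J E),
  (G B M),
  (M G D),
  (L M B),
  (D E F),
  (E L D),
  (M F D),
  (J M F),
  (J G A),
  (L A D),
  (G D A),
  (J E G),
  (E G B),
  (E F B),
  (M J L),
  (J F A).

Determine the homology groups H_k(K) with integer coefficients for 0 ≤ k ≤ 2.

K has 9 vertices, 27 edges, 18 triangles.
rank ∂_0 = 0, rank ∂_1 = 8 ⇒ b_0 = 9 − 0 − 8 = 1; all invariant factors of ∂_1 are 1 so no torsion. So H_0 ≅ Z.
rank ∂_1 = 8, rank ∂_2 = 17 ⇒ b_1 = 27 − 8 − 17 = 2; all invariant factors of ∂_2 are 1 so no torsion. So H_1 ≅ Z^2.
rank ∂_2 = 17, rank ∂_3 = 0 ⇒ b_2 = 18 − 17 − 0 = 1. So H_2 ≅ Z.

H_0 ≅ Z,  H_1 ≅ Z^2,  H_2 ≅ Z.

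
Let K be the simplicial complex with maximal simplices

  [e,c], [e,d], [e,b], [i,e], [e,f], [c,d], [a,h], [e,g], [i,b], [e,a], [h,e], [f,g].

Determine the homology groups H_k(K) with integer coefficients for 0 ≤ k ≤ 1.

Order the vertices as a < b < c < d < e < f < g < h < i. Listing each simplex with vertices in this order, K has dimension 1 with simplices:

  0-simplices (9): a, b, c, d, e, f, g, h, i
  1-simplices (12): ae, ah, be, bi, cd, ce, de, ef, eg, eh, ei, fg

so the chain groups are C_0 ≅ Z^9, C_1 ≅ Z^12.

The boundary map ∂_1: C_1 → C_0 sends each edge [p,q] (with p < q) to q − p. For instance
  ∂ei = i − e.
As a 9×12 matrix over Z this has rank 8, with invariant factors (1,1,1,1,1,1,1,1).

Computing H_k = (kernel of ∂_k) / (image of ∂_{k+1}):

  H_0: rank C_0 − rank ∂_1 = 9 − 8 = 1, and the invariant factors of ∂_1 are all 1, so H_0 = Z.
  H_1: rank ker ∂_1 − rank ∂_2 = (12 − 8) − 0 = 4, and there is no ∂_2, so H_1 = Z^4.

(K is a triangulation of a wedge of 4 circles.)

H_0 = Z,  H_1 = Z^4.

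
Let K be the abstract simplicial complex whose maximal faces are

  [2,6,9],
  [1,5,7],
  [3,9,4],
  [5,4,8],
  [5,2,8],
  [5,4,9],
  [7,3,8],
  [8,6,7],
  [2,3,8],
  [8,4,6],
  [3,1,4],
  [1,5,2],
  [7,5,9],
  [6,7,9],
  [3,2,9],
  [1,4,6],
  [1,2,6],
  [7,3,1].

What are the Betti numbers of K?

b_0 = 1, b_1 = 2, b_2 = 1.

We work with the vertex ordering 1 < 2 < 3 < 4 < 5 < 6 < 7 < 8 < 9. The simplices of K, each written with vertices in increasing order, are:

  0-simplices (9): [1], [2], [3], [4], [5], [6], [7], [8], [9]
  1-simplices (27): (27 of them)
  2-simplices (18): [1,2,5], [1,2,6], [1,3,4], [1,3,7], [1,4,6], [1,5,7], [2,3,8], [2,3,9], [2,5,8], [2,6,9], [3,4,9], [3,7,8], [4,5,8], [4,5,9], [4,6,8], [5,7,9], [6,7,8], [6,7,9]

so the chain groups are C_0 ≅ Z^9, C_1 ≅ Z^27, C_2 ≅ Z^18.

The boundary map ∂_1: C_1 → C_0 sends each edge [p,q] (with p < q) to q − p. For instance
  ∂[5,8] = [8] − [5].
This gives a 9×27 integer matrix of rank 8; reducing to Smith normal form yields diagonal entries (1,1,1,1,1,1,1,1).

The boundary map ∂_2: C_2 → C_1 acts by ∂[p,q,r] = [q,r] − [p,r] + [p,q]. For instance
  ∂[1,5,7] = [5,7] − [1,7] + [1,5],
  ∂[1,3,4] = [3,4] − [1,4] + [1,3].
The 27×18 boundary matrix has rank 17 and Smith normal form diag(1,1,1,1,1,1,1,1,1,1,1,1,1,1,1,1,1).

Reading off H_k = ker ∂_k / im ∂_{k+1}:

  H_0: rank C_0 − rank ∂_1 = 9 − 8 = 1, and the invariant factors of ∂_1 are all 1, so H_0 ≅ Z.
  H_1: rank ker ∂_1 − rank ∂_2 = (27 − 8) − 17 = 2, and the invariant factors of ∂_2 are all 1, so H_1 ≅ Z^2.
  H_2: rank ker ∂_2 − rank ∂_3 = (18 − 17) − 0 = 1, and there is no ∂_3, so H_2 ≅ Z.

As a check, the Euler characteristic is 9 − 27 + 18 = 0, which agrees with 1 − 2 + 1 = 0.

Hence the Betti numbers are b_0 = 1, b_1 = 2, b_2 = 1.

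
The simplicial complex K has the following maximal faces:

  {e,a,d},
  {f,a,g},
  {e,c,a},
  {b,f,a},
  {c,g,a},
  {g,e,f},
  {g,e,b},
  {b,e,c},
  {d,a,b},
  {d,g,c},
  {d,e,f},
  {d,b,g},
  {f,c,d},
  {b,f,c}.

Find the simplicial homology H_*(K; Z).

H_0 ≅ Z,  H_1 ≅ Z^2,  H_2 ≅ Z.

Fix the vertex order a < b < c < d < e < f < g and write every simplex with vertices in increasing order. Then dim K = 2 and the simplices of K are:

  0-simplices (7): a, b, c, d, e, f, g
  1-simplices (21): ab, ac, ad, ae, af, ag, bc, bd, be, bf, bg, cd, ce, cf, cg, de, df, dg, ef, eg, fg
  2-simplices (14): abd, abf, ace, acg, ade, afg, bce, bcf, bdg, beg, cdf, cdg, def, efg

so the chain groups are C_0 ≅ Z^7, C_1 ≅ Z^21, C_2 ≅ Z^14.

The boundary map ∂_1: C_1 → C_0 maps an edge to its endpoints' difference, ∂[p,q] = q − p.
As a 7×21 matrix over Z this has rank 6, with invariant factors (1,1,1,1,1,1).

Boundary ∂_2: C_2 → C_1 acts by ∂[p,q,r] = [q,r] − [p,r] + [p,q]. For instance
  ∂cdf = df − cf + cd,
  ∂beg = eg − bg + be.
This gives a 21×14 integer matrix of rank 13; reducing to Smith normal form yields diagonal entries (1,1,1,1,1,1,1,1,1,1,1,1,1).

Now H_k = ker ∂_k / im ∂_{k+1}, so:

  H_0: rank C_0 − rank ∂_1 = 7 − 6 = 1, and the invariant factors of ∂_1 are all 1, so H_0 ≅ Z.
  H_1: rank ker ∂_1 − rank ∂_2 = (21 − 6) − 13 = 2, and the invariant factors of ∂_2 are all 1, so H_1 ≅ Z^2.
  H_2: rank ker ∂_2 − rank ∂_3 = (14 − 13) − 0 = 1, and there is no ∂_3, so H_2 ≅ Z.

As a check, the Euler characteristic is 7 − 21 + 14 = 0, which agrees with 1 − 2 + 1 = 0.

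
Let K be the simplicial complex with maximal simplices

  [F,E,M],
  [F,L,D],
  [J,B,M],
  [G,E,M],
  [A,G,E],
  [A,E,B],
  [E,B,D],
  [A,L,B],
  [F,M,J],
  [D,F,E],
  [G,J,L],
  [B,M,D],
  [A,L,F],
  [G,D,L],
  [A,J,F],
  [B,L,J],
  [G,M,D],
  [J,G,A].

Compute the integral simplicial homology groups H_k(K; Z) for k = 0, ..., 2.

Order the vertices as A < B < D < E < F < G < J < L < M. Listing each simplex with vertices in this order, K has dimension 2 with simplices:

  0-simplices (9): A, B, D, E, F, G, J, L, M
  1-simplices (27): AB, AE, AF, AG, AJ, AL, BD, BE, BJ, BL, BM, DE, DF, DG, DL, DM, EF, EG, EM, FJ, FL, FM, GJ, GL, GM, JL, JM
  2-simplices (18): ABE, ABL, AEG, AFJ, AFL, AGJ, BDE, BDM, BJL, BJM, DEF, DFL, DGL, DGM, EFM, EGM, FJM, GJL

so the chain groups are C_0 ≅ Z^9, C_1 ≅ Z^27, C_2 ≅ Z^18.

The boundary map ∂_1: C_1 → C_0 is given by ∂[p,q] = [q] − [p].
The 9×27 boundary matrix has rank 8 and Smith normal form diag(1,1,1,1,1,1,1,1).

Boundary ∂_2: C_2 → C_1 maps a triangle to the signed sum of its edges. For instance
  ∂EGM = GM − EM + EG,
  ∂FJM = JM − FM + FJ.
The 27×18 boundary matrix has rank 18 and Smith normal form diag(1,1,1,1,1,1,1,1,1,1,1,1,1,1,1,1,1,2).

Reading off H_k = ker ∂_k / im ∂_{k+1}:

  H_0: rank C_0 − rank ∂_1 = 9 − 8 = 1, and the invariant factors of ∂_1 are all 1, so H_0 ≅ Z.
  H_1: rank ker ∂_1 − rank ∂_2 = (27 − 8) − 18 = 1, and ∂_2 has invariant factor 2 > 1, so H_1 ≅ Z × Z/2.
  H_2: rank ker ∂_2 − rank ∂_3 = (18 − 18) − 0 = 0, and there is no ∂_3, so H_2 ≅ 0.

H_0 ≅ Z,  H_1 ≅ Z × Z/2,  H_2 = 0.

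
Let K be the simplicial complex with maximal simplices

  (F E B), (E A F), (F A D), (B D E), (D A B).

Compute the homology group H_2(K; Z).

Fix the vertex order A < B < D < E < F and write every simplex with vertices in increasing order. Then dim K = 2 and the simplices of K are:

  0-simplices (5): A, B, D, E, F
  1-simplices (10): AB, AD, AE, AF, BD, BE, BF, DE, DF, EF
  2-simplices (5): ABD, ADF, AEF, BDE, BEF

giving chain groups C_0 ≅ Z^5, C_1 ≅ Z^10, C_2 ≅ Z^5.

The boundary map ∂_1: C_1 → C_0 is given by ∂[p,q] = [q] − [p]. For instance
  ∂EF = F − E.
This gives a 5×10 integer matrix of rank 4; reducing to Smith normal form yields diagonal entries (1,1,1,1).

∂_2: C_2 → C_1 sends each 2-simplex [p,q,r] to [q,r] − [p,r] + [p,q]. For instance
  ∂ABD = BD − AD + AB,
  ∂ADF = DF − AF + AD.
The resulting 10×5 matrix has rank 5, and its Smith normal form has invariant factors (1,1,1,1,1).

Reading off H_k = ker ∂_k / im ∂_{k+1}:

  H_2: rank ker ∂_2 − rank ∂_3 = (5 − 5) − 0 = 0, and there is no ∂_3, so H_2 = 0.

H_2 ≅ 0.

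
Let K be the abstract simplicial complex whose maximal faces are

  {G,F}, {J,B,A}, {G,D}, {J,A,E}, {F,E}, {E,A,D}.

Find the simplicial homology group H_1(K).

Take the total order A < B < D < E < F < G < J on the vertex set. Then K (dimension 2) consists of the simplices:

  0-simplices (7): A, B, D, E, F, G, J
  1-simplices (10): AB, AD, AE, AJ, BJ, DE, DG, EF, EJ, FG
  2-simplices (3): ABJ, ADE, AEJ

giving chain groups C_0 ≅ Z^7, C_1 ≅ Z^10, C_2 ≅ Z^3.

Boundary ∂_1: C_1 → C_0 is given by ∂[p,q] = [q] − [p].
This gives a 7×10 integer matrix of rank 6; reducing to Smith normal form yields diagonal entries (1,1,1,1,1,1).

The boundary map ∂_2: C_2 → C_1 acts by ∂[p,q,r] = [q,r] − [p,r] + [p,q]. For instance
  ∂ABJ = BJ − AJ + AB,
  ∂AEJ = EJ − AJ + AE.
The resulting 10×3 matrix has rank 3, and its Smith normal form has invariant factors (1,1,1).

Computing H_k = (kernel of ∂_k) / (image of ∂_{k+1}):

  H_1: rank ker ∂_1 − rank ∂_2 = (10 − 6) − 3 = 1, and the invariant factors of ∂_2 are all 1, so H_1 ≅ Z.

H_1 ≅ Z.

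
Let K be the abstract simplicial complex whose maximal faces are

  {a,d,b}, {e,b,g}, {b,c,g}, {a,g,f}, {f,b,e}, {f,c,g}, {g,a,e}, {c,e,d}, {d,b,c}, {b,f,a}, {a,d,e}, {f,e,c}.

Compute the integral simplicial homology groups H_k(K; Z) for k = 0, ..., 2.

Fix the vertex order a < b < c < d < e < f < g and write every simplex with vertices in increasing order. Then dim K = 2 and the simplices of K are:

  0-simplices (7): a, b, c, d, e, f, g
  1-simplices (18): ab, ad, ae, af, ag, bc, bd, be, bf, bg, cd, ce, cf, cg, de, ef, eg, fg
  2-simplices (12): abd, abf, ade, aeg, afg, bcd, bcg, bef, beg, cde, cef, cfg

Hence C_0 ≅ Z^7, C_1 ≅ Z^18, C_2 ≅ Z^12.

Boundary ∂_1: C_1 → C_0 sends each edge [p,q] (with p < q) to q − p. For instance
  ∂cg = g − c.
The resulting 7×18 matrix has rank 6, and its Smith normal form has invariant factors (1,1,1,1,1,1).

∂_2: C_2 → C_1 sends each 2-simplex [p,q,r] to [q,r] − [p,r] + [p,q]. For instance
  ∂bcd = cd − bd + bc,
  ∂aeg = eg − ag + ae.
This gives a 18×12 integer matrix of rank 12; reducing to Smith normal form yields diagonal entries (1,1,1,1,1,1,1,1,1,1,1,2).

Computing H_k = (kernel of ∂_k) / (image of ∂_{k+1}):

  H_0: rank C_0 − rank ∂_1 = 7 − 6 = 1, and the invariant factors of ∂_1 are all 1, so H_0 ≅ Z.
  H_1: rank ker ∂_1 − rank ∂_2 = (18 − 6) − 12 = 0, and ∂_2 has invariant factor 2 > 1, so H_1 ≅ Z/2.
  H_2: rank ker ∂_2 − rank ∂_3 = (12 − 12) − 0 = 0, and there is no ∂_3, so H_2 ≅ 0.

H_0 ≅ Z,  H_1 ≅ Z/2,  H_2 = 0.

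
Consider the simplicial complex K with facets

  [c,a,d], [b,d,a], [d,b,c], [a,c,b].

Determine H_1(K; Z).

We work with the vertex ordering a < b < c < d. The simplices of K, each written with vertices in increasing order, are:

  0-simplices (4): a, b, c, d
  1-simplices (6): ab, ac, ad, bc, bd, cd
  2-simplices (4): abc, abd, acd, bcd

Hence C_0 ≅ Z^4, C_1 ≅ Z^6, C_2 ≅ Z^4.

∂_1: C_1 → C_0 maps an edge to its endpoints' difference, ∂[p,q] = q − p.
As a 4×6 matrix over Z this has rank 3, with invariant factors (1,1,1).

The boundary map ∂_2: C_2 → C_1 maps a triangle to the signed sum of its edges. For instance
  ∂acd = cd − ad + ac,
  ∂abc = bc − ac + ab.
The 6×4 boundary matrix has rank 3 and Smith normal form diag(1,1,1).

From H_k ≅ ker(∂_k) / im(∂_{k+1}) we obtain:

  H_1: rank ker ∂_1 − rank ∂_2 = (6 − 3) − 3 = 0, and the invariant factors of ∂_2 are all 1, so H_1 = 0.

H_1 ≅ 0.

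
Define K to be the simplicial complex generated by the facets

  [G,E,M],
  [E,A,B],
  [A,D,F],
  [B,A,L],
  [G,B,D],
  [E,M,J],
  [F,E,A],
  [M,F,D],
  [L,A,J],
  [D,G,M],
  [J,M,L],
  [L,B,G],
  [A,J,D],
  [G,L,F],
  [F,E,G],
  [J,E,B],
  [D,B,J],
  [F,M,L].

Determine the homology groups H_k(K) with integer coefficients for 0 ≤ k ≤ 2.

H_0 ≅ Z,  H_1 ≅ Z ⊕ Z/2Z,  H_2 = 0.

Take the total order A < B < D < E < F < G < J < L < M on the vertex set. Then K (dimension 2) consists of the simplices:

  0-simplices (9): A, B, D, E, F, G, J, L, M
  1-simplices (27): AB, AD, AE, AF, AJ, AL, BD, BE, BG, BJ, BL, DF, DG, DJ, DM, EF, EG, EJ, EM, FG, FL, FM, GL, GM, JL, JM, LM
  2-simplices (18): ABE, ABL, ADF, ADJ, AEF, AJL, BDG, BDJ, BEJ, BGL, DFM, DGM, EFG, EGM, EJM, FGL, FLM, JLM

Hence C_0 ≅ Z^9, C_1 ≅ Z^27, C_2 ≅ Z^18.

Boundary ∂_1: C_1 → C_0 maps an edge to its endpoints' difference, ∂[p,q] = q − p. For instance
  ∂AE = E − A.
As a 9×27 matrix over Z this has rank 8, with invariant factors (1,1,1,1,1,1,1,1).

The boundary map ∂_2: C_2 → C_1 acts by ∂[p,q,r] = [q,r] − [p,r] + [p,q]. For instance
  ∂BDG = DG − BG + BD,
  ∂AEF = EF − AF + AE.
As a 27×18 matrix over Z this has rank 18, with invariant factors (1,1,1,1,1,1,1,1,1,1,1,1,1,1,1,1,1,2).

Now H_k = ker ∂_k / im ∂_{k+1}, so:

  H_0: rank C_0 − rank ∂_1 = 9 − 8 = 1, and the invariant factors of ∂_1 are all 1, so H_0 = Z.
  H_1: rank ker ∂_1 − rank ∂_2 = (27 − 8) − 18 = 1, and ∂_2 has invariant factor 2 > 1, so H_1 = Z ⊕ Z/2Z.
  H_2: rank ker ∂_2 − rank ∂_3 = (18 − 18) − 0 = 0, and there is no ∂_3, so H_2 = 0.

(K is a triangulation of the Klein bottle.)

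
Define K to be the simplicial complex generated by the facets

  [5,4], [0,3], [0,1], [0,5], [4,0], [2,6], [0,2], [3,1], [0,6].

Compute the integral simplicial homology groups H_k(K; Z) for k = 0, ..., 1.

H_0 = Z,  H_1 = Z^3.

We work with the vertex ordering 0 < 1 < 2 < 3 < 4 < 5 < 6. The simplices of K, each written with vertices in increasing order, are:

  0-simplices (7): [0], [1], [2], [3], [4], [5], [6]
  1-simplices (9): [0,1], [0,2], [0,3], [0,4], [0,5], [0,6], [1,3], [2,6], [4,5]

so the chain groups are C_0 ≅ Z^7, C_1 ≅ Z^9.

∂_1: C_1 → C_0 maps an edge to its endpoints' difference, ∂[p,q] = q − p. For instance
  ∂[0,4] = [4] − [0].
The resulting 7×9 matrix has rank 6, and its Smith normal form has invariant factors (1,1,1,1,1,1).

Computing H_k = (kernel of ∂_k) / (image of ∂_{k+1}):

  H_0: rank C_0 − rank ∂_1 = 7 − 6 = 1, and the invariant factors of ∂_1 are all 1, so H_0 ≅ Z.
  H_1: rank ker ∂_1 − rank ∂_2 = (9 − 6) − 0 = 3, and there is no ∂_2, so H_1 ≅ Z^3.

(K is a triangulation of a wedge of 3 circles.)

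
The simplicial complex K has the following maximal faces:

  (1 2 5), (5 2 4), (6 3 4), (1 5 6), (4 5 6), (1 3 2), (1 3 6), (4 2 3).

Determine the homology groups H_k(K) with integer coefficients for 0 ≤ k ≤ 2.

H_0 ≅ Z,  H_1 = 0,  H_2 ≅ Z.

Take the total order 1 < 2 < 3 < 4 < 5 < 6 on the vertex set. Then K (dimension 2) consists of the simplices:

  0-simplices (6): [1], [2], [3], [4], [5], [6]
  1-simplices (12): [1,2], [1,3], [1,5], [1,6], [2,3], [2,4], [2,5], [3,4], [3,6], [4,5], [4,6], [5,6]
  2-simplices (8): [1,2,3], [1,2,5], [1,3,6], [1,5,6], [2,3,4], [2,4,5], [3,4,6], [4,5,6]

so the chain groups are C_0 ≅ Z^6, C_1 ≅ Z^12, C_2 ≅ Z^8.

Boundary ∂_1: C_1 → C_0 maps an edge to its endpoints' difference, ∂[p,q] = q − p. For instance
  ∂[1,5] = [5] − [1].
The 6×12 boundary matrix has rank 5 and Smith normal form diag(1,1,1,1,1).

Boundary ∂_2: C_2 → C_1 sends each 2-simplex [p,q,r] to [q,r] − [p,r] + [p,q]. For instance
  ∂[3,4,6] = [4,6] − [3,6] + [3,4],
  ∂[2,4,5] = [4,5] − [2,5] + [2,4].
This gives a 12×8 integer matrix of rank 7; reducing to Smith normal form yields diagonal entries (1,1,1,1,1,1,1).

Computing H_k = (kernel of ∂_k) / (image of ∂_{k+1}):

  H_0: rank C_0 − rank ∂_1 = 6 − 5 = 1, and the invariant factors of ∂_1 are all 1, so H_0 ≅ Z.
  H_1: rank ker ∂_1 − rank ∂_2 = (12 − 5) − 7 = 0, and the invariant factors of ∂_2 are all 1, so H_1 ≅ 0.
  H_2: rank ker ∂_2 − rank ∂_3 = (8 − 7) − 0 = 1, and there is no ∂_3, so H_2 ≅ Z.

As a check, the Euler characteristic is 6 − 12 + 8 = 2, which agrees with 1 − 0 + 1 = 2.
(K is a triangulation of the 2-sphere S^2.)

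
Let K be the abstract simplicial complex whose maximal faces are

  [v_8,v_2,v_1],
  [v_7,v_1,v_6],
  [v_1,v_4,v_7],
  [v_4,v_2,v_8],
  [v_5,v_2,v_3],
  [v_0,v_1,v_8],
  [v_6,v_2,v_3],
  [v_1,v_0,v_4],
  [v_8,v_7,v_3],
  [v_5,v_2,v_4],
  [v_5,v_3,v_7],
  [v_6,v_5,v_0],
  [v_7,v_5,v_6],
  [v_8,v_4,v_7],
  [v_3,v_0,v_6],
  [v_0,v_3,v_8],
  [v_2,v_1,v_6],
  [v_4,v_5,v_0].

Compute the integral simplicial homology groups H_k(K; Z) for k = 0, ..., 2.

K has 9 vertices, 27 edges, 18 triangles.
rank ∂_0 = 0, rank ∂_1 = 8 ⇒ b_0 = 9 − 0 − 8 = 1; all invariant factors of ∂_1 are 1 so no torsion. So H_0 = Z.
rank ∂_1 = 8, rank ∂_2 = 18 ⇒ b_1 = 27 − 8 − 18 = 1; ∂_2 has invariant factor(s) [2] giving torsion. So H_1 = Z ⊕ Z/2Z.
rank ∂_2 = 18, rank ∂_3 = 0 ⇒ b_2 = 18 − 18 − 0 = 0. So H_2 = 0.

H_0 ≅ Z,  H_1 ≅ Z ⊕ Z/2Z,  H_2 = 0.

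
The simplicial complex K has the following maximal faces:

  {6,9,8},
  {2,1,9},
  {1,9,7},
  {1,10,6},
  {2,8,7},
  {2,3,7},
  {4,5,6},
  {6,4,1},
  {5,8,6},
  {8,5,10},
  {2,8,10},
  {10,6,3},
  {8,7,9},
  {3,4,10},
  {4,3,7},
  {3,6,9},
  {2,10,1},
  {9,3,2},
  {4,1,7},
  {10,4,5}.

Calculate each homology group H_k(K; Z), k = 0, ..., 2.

We work with the vertex ordering 1 < 2 < 3 < 4 < 5 < 6 < 7 < 8 < 9 < 10. The simplices of K, each written with vertices in increasing order, are:

  0-simplices (10): [1], [2], [3], [4], [5], [6], [7], [8], [9], [10]
  1-simplices (30): (30 of them)
  2-simplices (20): (20 of them)

giving chain groups C_0 ≅ Z^10, C_1 ≅ Z^30, C_2 ≅ Z^20.

The boundary map ∂_1: C_1 → C_0 is given by ∂[p,q] = [q] − [p]. For instance
  ∂[5,6] = [6] − [5].
As a 10×30 matrix over Z this has rank 9, with invariant factors (1,1,1,1,1,1,1,1,1).

∂_2: C_2 → C_1 maps a triangle to the signed sum of its edges. For instance
  ∂[1,6,10] = [6,10] − [1,10] + [1,6],
  ∂[2,7,8] = [7,8] − [2,8] + [2,7].
The resulting 30×20 matrix has rank 20, and its Smith normal form has invariant factors (1,1,1,1,1,1,1,1,1,1,1,1,1,1,1,1,1,1,1,2).

Reading off H_k = ker ∂_k / im ∂_{k+1}:

  H_0: rank C_0 − rank ∂_1 = 10 − 9 = 1, and the invariant factors of ∂_1 are all 1, so H_0 = Z.
  H_1: rank ker ∂_1 − rank ∂_2 = (30 − 9) − 20 = 1, and ∂_2 has invariant factor 2 > 1, so H_1 = Z ⊕ Z/2Z.
  H_2: rank ker ∂_2 − rank ∂_3 = (20 − 20) − 0 = 0, and there is no ∂_3, so H_2 = 0.

H_0 ≅ Z,  H_1 ≅ Z ⊕ Z/2Z,  H_2 = 0.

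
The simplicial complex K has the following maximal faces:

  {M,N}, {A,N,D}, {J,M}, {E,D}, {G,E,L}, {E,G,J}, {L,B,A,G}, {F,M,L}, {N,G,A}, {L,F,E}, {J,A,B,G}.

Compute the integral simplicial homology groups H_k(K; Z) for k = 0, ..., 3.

H_0 = Z,  H_1 = Z^3,  H_2 = 0,  H_3 = 0.

Order the vertices as A < B < D < E < F < G < J < L < M < N. Listing each simplex with vertices in this order, K has dimension 3 with simplices:

  0-simplices (10): A, B, D, E, F, G, J, L, M, N
  1-simplices (23): AB, AD, AG, AJ, AL, AN, BG, BJ, BL, DE, DN, EF, EG, EJ, EL, FL, FM, GJ, GL, GN, JM, LM, MN
  2-simplices (13): ABG, ABJ, ABL, ADN, AGJ, AGL, AGN, BGJ, BGL, EFL, EGJ, EGL, FLM
  3-simplices (2): ABGJ, ABGL

giving chain groups C_0 ≅ Z^10, C_1 ≅ Z^23, C_2 ≅ Z^13, C_3 ≅ Z^2.

The boundary map ∂_1: C_1 → C_0 is given by ∂[p,q] = [q] − [p]. For instance
  ∂EL = L − E.
As a 10×23 matrix over Z this has rank 9, with invariant factors (1,1,1,1,1,1,1,1,1).

The boundary map ∂_2: C_2 → C_1 maps a triangle to the signed sum of its edges. For instance
  ∂ABG = BG − AG + AB,
  ∂EGL = GL − EL + EG.
This gives a 23×13 integer matrix of rank 11; reducing to Smith normal form yields diagonal entries (1,1,1,1,1,1,1,1,1,1,1).

∂_3: C_3 → C_2 sends each 3-simplex σ to the alternating sum Σ_i (−1)^i (σ with its i-th vertex removed). For instance
  ∂ABGJ = BGJ − AGJ + ABJ − ABG,
  ∂ABGL = BGL − AGL + ABL − ABG.
The 13×2 boundary matrix has rank 2 and Smith normal form diag(1,1).

From H_k ≅ ker(∂_k) / im(∂_{k+1}) we obtain:

  H_0: rank C_0 − rank ∂_1 = 10 − 9 = 1, and the invariant factors of ∂_1 are all 1, so H_0 ≅ Z.
  H_1: rank ker ∂_1 − rank ∂_2 = (23 − 9) − 11 = 3, and the invariant factors of ∂_2 are all 1, so H_1 ≅ Z^3.
  H_2: rank ker ∂_2 − rank ∂_3 = (13 − 11) − 2 = 0, and the invariant factors of ∂_3 are all 1, so H_2 ≅ 0.
  H_3: rank ker ∂_3 − rank ∂_4 = (2 − 2) − 0 = 0, and there is no ∂_4, so H_3 ≅ 0.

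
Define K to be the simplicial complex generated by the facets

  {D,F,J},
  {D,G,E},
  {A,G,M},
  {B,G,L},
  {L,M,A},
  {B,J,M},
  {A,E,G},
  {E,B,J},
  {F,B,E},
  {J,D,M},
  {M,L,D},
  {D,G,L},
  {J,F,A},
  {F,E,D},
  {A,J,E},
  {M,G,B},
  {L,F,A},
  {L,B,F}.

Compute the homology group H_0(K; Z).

We work with the vertex ordering A < B < D < E < F < G < J < L < M. The simplices of K, each written with vertices in increasing order, are:

  0-simplices (9): A, B, D, E, F, G, J, L, M
  1-simplices (27): AE, AF, AG, AJ, AL, AM, BE, BF, BG, BJ, BL, BM, DE, DF, DG, DJ, DL, DM, EF, EG, EJ, FJ, FL, GL, GM, JM, LM
  2-simplices (18): AEG, AEJ, AFJ, AFL, AGM, ALM, BEF, BEJ, BFL, BGL, BGM, BJM, DEF, DEG, DFJ, DGL, DJM, DLM

giving chain groups C_0 ≅ Z^9, C_1 ≅ Z^27, C_2 ≅ Z^18.

Boundary ∂_1: C_1 → C_0 maps an edge to its endpoints' difference, ∂[p,q] = q − p. For instance
  ∂BG = G − B.
As a 9×27 matrix over Z this has rank 8, with invariant factors (1,1,1,1,1,1,1,1).

Boundary ∂_2: C_2 → C_1 maps a triangle to the signed sum of its edges. For instance
  ∂AFL = FL − AL + AF,
  ∂BGL = GL − BL + BG.
This gives a 27×18 integer matrix of rank 18; reducing to Smith normal form yields diagonal entries (1,1,1,1,1,1,1,1,1,1,1,1,1,1,1,1,1,2).

Computing H_k = (kernel of ∂_k) / (image of ∂_{k+1}):

  H_0: rank C_0 − rank ∂_1 = 9 − 8 = 1, and the invariant factors of ∂_1 are all 1, so H_0 = Z.

(K is a triangulation of the Klein bottle.)

H_0 ≅ Z.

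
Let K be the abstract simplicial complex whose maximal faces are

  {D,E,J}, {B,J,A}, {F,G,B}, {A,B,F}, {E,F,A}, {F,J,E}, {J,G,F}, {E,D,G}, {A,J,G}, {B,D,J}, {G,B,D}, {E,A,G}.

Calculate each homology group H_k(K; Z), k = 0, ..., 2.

Fix the vertex order A < B < D < E < F < G < J and write every simplex with vertices in increasing order. Then dim K = 2 and the simplices of K are:

  0-simplices (7): A, B, D, E, F, G, J
  1-simplices (18): AB, AE, AF, AG, AJ, BD, BF, BG, BJ, DE, DG, DJ, EF, EG, EJ, FG, FJ, GJ
  2-simplices (12): ABF, ABJ, AEF, AEG, AGJ, BDG, BDJ, BFG, DEG, DEJ, EFJ, FGJ

so the chain groups are C_0 ≅ Z^7, C_1 ≅ Z^18, C_2 ≅ Z^12.

Boundary ∂_1: C_1 → C_0 is given by ∂[p,q] = [q] − [p]. For instance
  ∂AJ = J − A.
This gives a 7×18 integer matrix of rank 6; reducing to Smith normal form yields diagonal entries (1,1,1,1,1,1).

Boundary ∂_2: C_2 → C_1 maps a triangle to the signed sum of its edges. For instance
  ∂AGJ = GJ − AJ + AG,
  ∂BDJ = DJ − BJ + BD.
The resulting 18×12 matrix has rank 12, and its Smith normal form has invariant factors (1,1,1,1,1,1,1,1,1,1,1,2).

Reading off H_k = ker ∂_k / im ∂_{k+1}:

  H_0: rank C_0 − rank ∂_1 = 7 − 6 = 1, and the invariant factors of ∂_1 are all 1, so H_0 ≅ Z.
  H_1: rank ker ∂_1 − rank ∂_2 = (18 − 6) − 12 = 0, and ∂_2 has invariant factor 2 > 1, so H_1 ≅ Z/2.
  H_2: rank ker ∂_2 − rank ∂_3 = (12 − 12) − 0 = 0, and there is no ∂_3, so H_2 ≅ 0.

As a check, the Euler characteristic is 7 − 18 + 12 = 1, which agrees with 1 − 0 + 0 = 1.

H_0 = Z,  H_1 = Z/2,  H_2 = 0.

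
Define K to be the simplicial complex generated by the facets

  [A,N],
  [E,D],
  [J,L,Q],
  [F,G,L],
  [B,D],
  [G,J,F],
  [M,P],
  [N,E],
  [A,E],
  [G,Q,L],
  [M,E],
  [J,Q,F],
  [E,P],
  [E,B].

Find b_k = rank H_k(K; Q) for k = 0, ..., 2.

Fix the vertex order A < B < D < E < F < G < J < L < M < N < P < Q and write every simplex with vertices in increasing order. Then dim K = 2 and the simplices of K are:

  0-simplices (12): A, B, D, E, F, G, J, L, M, N, P, Q
  1-simplices (19): AE, AN, BD, BE, DE, EM, EN, EP, FG, FJ, FL, FQ, GJ, GL, GQ, JL, JQ, LQ, MP
  2-simplices (5): FGJ, FGL, FJQ, GLQ, JLQ

so the chain groups are C_0 ≅ Z^12, C_1 ≅ Z^19, C_2 ≅ Z^5.

∂_1: C_1 → C_0 maps an edge to its endpoints' difference, ∂[p,q] = q − p. For instance
  ∂FG = G − F.
The resulting 12×19 matrix has rank 10, and its Smith normal form has invariant factors (1,1,1,1,1,1,1,1,1,1).

The boundary map ∂_2: C_2 → C_1 acts by ∂[p,q,r] = [q,r] − [p,r] + [p,q]. For instance
  ∂FGJ = GJ − FJ + FG,
  ∂FJQ = JQ − FQ + FJ.
The 19×5 boundary matrix has rank 5 and Smith normal form diag(1,1,1,1,1).

From H_k ≅ ker(∂_k) / im(∂_{k+1}) we obtain:

  H_0: rank C_0 − rank ∂_1 = 12 − 10 = 2, and the invariant factors of ∂_1 are all 1, so H_0 ≅ Z^2.
  H_1: rank ker ∂_1 − rank ∂_2 = (19 − 10) − 5 = 4, and the invariant factors of ∂_2 are all 1, so H_1 ≅ Z^4.
  H_2: rank ker ∂_2 − rank ∂_3 = (5 − 5) − 0 = 0, and there is no ∂_3, so H_2 ≅ 0.

(K is a triangulation of the disjoint union of a wedge of 3 circles and the Möbius band.)

Hence the Betti numbers are b_0 = 2, b_1 = 4, b_2 = 0.

b_0 = 2, b_1 = 4, b_2 = 0.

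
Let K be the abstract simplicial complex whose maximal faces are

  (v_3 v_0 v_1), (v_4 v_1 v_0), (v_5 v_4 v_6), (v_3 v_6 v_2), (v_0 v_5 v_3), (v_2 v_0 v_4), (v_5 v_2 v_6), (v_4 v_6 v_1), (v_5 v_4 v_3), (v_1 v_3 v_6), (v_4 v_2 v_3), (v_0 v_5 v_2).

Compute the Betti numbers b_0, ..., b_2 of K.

Fix the vertex order v_0 < v_1 < v_2 < v_3 < v_4 < v_5 < v_6 and write every simplex with vertices in increasing order. Then dim K = 2 and the simplices of K are:

  0-simplices (7): [v_0], [v_1], [v_2], [v_3], [v_4], [v_5], [v_6]
  1-simplices (18): (18 of them)
  2-simplices (12): (12 of them)

so the chain groups are C_0 ≅ Z^7, C_1 ≅ Z^18, C_2 ≅ Z^12.

The boundary map ∂_1: C_1 → C_0 maps an edge to its endpoints' difference, ∂[p,q] = q − p.
This gives a 7×18 integer matrix of rank 6; reducing to Smith normal form yields diagonal entries (1,1,1,1,1,1).

Boundary ∂_2: C_2 → C_1 maps a triangle to the signed sum of its edges. For instance
  ∂[v_2,v_3,v_6] = [v_3,v_6] − [v_2,v_6] + [v_2,v_3],
  ∂[v_3,v_4,v_5] = [v_4,v_5] − [v_3,v_5] + [v_3,v_4].
The 18×12 boundary matrix has rank 12 and Smith normal form diag(1,1,1,1,1,1,1,1,1,1,1,2).

Now H_k = ker ∂_k / im ∂_{k+1}, so:

  H_0: rank C_0 − rank ∂_1 = 7 − 6 = 1, and the invariant factors of ∂_1 are all 1, so H_0 = Z.
  H_1: rank ker ∂_1 − rank ∂_2 = (18 − 6) − 12 = 0, and ∂_2 has invariant factor 2 > 1, so H_1 = Z/2.
  H_2: rank ker ∂_2 − rank ∂_3 = (12 − 12) − 0 = 0, and there is no ∂_3, so H_2 = 0.

Hence the Betti numbers are b_0 = 1, b_1 = 0, b_2 = 0.

b_0 = 1, b_1 = 0, b_2 = 0.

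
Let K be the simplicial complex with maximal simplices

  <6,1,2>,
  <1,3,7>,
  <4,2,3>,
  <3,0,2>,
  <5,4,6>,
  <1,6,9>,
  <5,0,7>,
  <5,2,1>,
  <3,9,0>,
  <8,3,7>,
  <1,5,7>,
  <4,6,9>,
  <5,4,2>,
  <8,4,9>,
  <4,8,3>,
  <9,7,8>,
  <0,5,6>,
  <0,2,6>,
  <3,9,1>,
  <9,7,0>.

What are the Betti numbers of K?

Fix the vertex order 0 < 1 < 2 < 3 < 4 < 5 < 6 < 7 < 8 < 9 and write every simplex with vertices in increasing order. Then dim K = 2 and the simplices of K are:

  0-simplices (10): [0], [1], [2], [3], [4], [5], [6], [7], [8], [9]
  1-simplices (30): (30 of them)
  2-simplices (20): (20 of them)

so the chain groups are C_0 ≅ Z^10, C_1 ≅ Z^30, C_2 ≅ Z^20.

Boundary ∂_1: C_1 → C_0 sends each edge [p,q] (with p < q) to q − p. For instance
  ∂[0,5] = [5] − [0].
The 10×30 boundary matrix has rank 9 and Smith normal form diag(1,1,1,1,1,1,1,1,1).

The boundary map ∂_2: C_2 → C_1 maps a triangle to the signed sum of its edges. For instance
  ∂[2,3,4] = [3,4] − [2,4] + [2,3],
  ∂[7,8,9] = [8,9] − [7,9] + [7,8].
The 30×20 boundary matrix has rank 20 and Smith normal form diag(1,1,1,1,1,1,1,1,1,1,1,1,1,1,1,1,1,1,1,2).

From H_k ≅ ker(∂_k) / im(∂_{k+1}) we obtain:

  H_0: rank C_0 − rank ∂_1 = 10 − 9 = 1, and the invariant factors of ∂_1 are all 1, so H_0 ≅ Z.
  H_1: rank ker ∂_1 − rank ∂_2 = (30 − 9) − 20 = 1, and ∂_2 has invariant factor 2 > 1, so H_1 ≅ Z × Z/2.
  H_2: rank ker ∂_2 − rank ∂_3 = (20 − 20) − 0 = 0, and there is no ∂_3, so H_2 ≅ 0.

As a check, the Euler characteristic is 10 − 30 + 20 = 0, which agrees with 1 − 1 + 0 = 0.

Hence the Betti numbers are b_0 = 1, b_1 = 1, b_2 = 0.

b_0 = 1, b_1 = 1, b_2 = 0.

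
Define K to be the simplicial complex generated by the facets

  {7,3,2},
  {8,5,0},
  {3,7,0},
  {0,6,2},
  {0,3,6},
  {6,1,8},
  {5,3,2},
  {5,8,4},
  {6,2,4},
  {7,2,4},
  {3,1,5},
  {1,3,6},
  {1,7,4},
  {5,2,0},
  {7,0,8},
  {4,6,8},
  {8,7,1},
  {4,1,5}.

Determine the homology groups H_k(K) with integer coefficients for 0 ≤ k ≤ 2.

We work with the vertex ordering 0 < 1 < 2 < 3 < 4 < 5 < 6 < 7 < 8. The simplices of K, each written with vertices in increasing order, are:

  0-simplices (9): [0], [1], [2], [3], [4], [5], [6], [7], [8]
  1-simplices (27): (27 of them)
  2-simplices (18): [0,2,5], [0,2,6], [0,3,6], [0,3,7], [0,5,8], [0,7,8], [1,3,5], [1,3,6], [1,4,5], [1,4,7], [1,6,8], [1,7,8], [2,3,5], [2,3,7], [2,4,6], [2,4,7], [4,5,8], [4,6,8]

giving chain groups C_0 ≅ Z^9, C_1 ≅ Z^27, C_2 ≅ Z^18.

The boundary map ∂_1: C_1 → C_0 is given by ∂[p,q] = [q] − [p]. For instance
  ∂[1,4] = [4] − [1].
The 9×27 boundary matrix has rank 8 and Smith normal form diag(1,1,1,1,1,1,1,1).

Boundary ∂_2: C_2 → C_1 maps a triangle to the signed sum of its edges. For instance
  ∂[0,7,8] = [7,8] − [0,8] + [0,7],
  ∂[1,3,5] = [3,5] − [1,5] + [1,3].
The resulting 27×18 matrix has rank 18, and its Smith normal form has invariant factors (1,1,1,1,1,1,1,1,1,1,1,1,1,1,1,1,1,2).

Reading off H_k = ker ∂_k / im ∂_{k+1}:

  H_0: rank C_0 − rank ∂_1 = 9 − 8 = 1, and the invariant factors of ∂_1 are all 1, so H_0 ≅ Z.
  H_1: rank ker ∂_1 − rank ∂_2 = (27 − 8) − 18 = 1, and ∂_2 has invariant factor 2 > 1, so H_1 ≅ Z ⊕ Z_2.
  H_2: rank ker ∂_2 − rank ∂_3 = (18 − 18) − 0 = 0, and there is no ∂_3, so H_2 ≅ 0.

H_0 = Z,  H_1 = Z ⊕ Z_2,  H_2 = 0.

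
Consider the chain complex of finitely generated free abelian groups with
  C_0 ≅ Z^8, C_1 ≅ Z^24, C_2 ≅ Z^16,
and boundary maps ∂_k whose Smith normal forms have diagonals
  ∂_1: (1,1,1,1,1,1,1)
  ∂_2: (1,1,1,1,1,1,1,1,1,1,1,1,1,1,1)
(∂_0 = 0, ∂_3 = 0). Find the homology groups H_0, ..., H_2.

H_0: b_0 = 8 − 0 − 7 = 1; torsion from ∂_1 factors > 1: none. So H_0 = Z.
H_1: b_1 = 24 − 7 − 15 = 2; torsion from ∂_2 factors > 1: none. So H_1 = Z^2.
H_2: b_2 = 16 − 15 − 0 = 1; torsion from ∂_3 factors > 1: none. So H_2 = Z.

H_0 = Z,  H_1 = Z^2,  H_2 = Z.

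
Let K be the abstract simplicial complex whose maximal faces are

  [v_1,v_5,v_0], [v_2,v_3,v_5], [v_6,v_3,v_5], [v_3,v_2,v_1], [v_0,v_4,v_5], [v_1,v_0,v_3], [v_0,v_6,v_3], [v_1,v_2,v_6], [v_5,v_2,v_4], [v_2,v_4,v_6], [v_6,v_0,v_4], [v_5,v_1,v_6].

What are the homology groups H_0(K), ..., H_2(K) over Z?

H_0 ≅ Z,  H_1 ≅ Z/2Z,  H_2 = 0.

Order the vertices as v_0 < v_1 < v_2 < v_3 < v_4 < v_5 < v_6. Listing each simplex with vertices in this order, K has dimension 2 with simplices:

  0-simplices (7): [v_0], [v_1], [v_2], [v_3], [v_4], [v_5], [v_6]
  1-simplices (18): (18 of them)
  2-simplices (12): (12 of them)

so the chain groups are C_0 ≅ Z^7, C_1 ≅ Z^18, C_2 ≅ Z^12.

∂_1: C_1 → C_0 maps an edge to its endpoints' difference, ∂[p,q] = q − p. For instance
  ∂[v_1,v_2] = [v_2] − [v_1].
The 7×18 boundary matrix has rank 6 and Smith normal form diag(1,1,1,1,1,1).

∂_2: C_2 → C_1 sends each 2-simplex [p,q,r] to [q,r] − [p,r] + [p,q]. For instance
  ∂[v_0,v_1,v_5] = [v_1,v_5] − [v_0,v_5] + [v_0,v_1],
  ∂[v_3,v_5,v_6] = [v_5,v_6] − [v_3,v_6] + [v_3,v_5].
As a 18×12 matrix over Z this has rank 12, with invariant factors (1,1,1,1,1,1,1,1,1,1,1,2).

Computing H_k = (kernel of ∂_k) / (image of ∂_{k+1}):

  H_0: rank C_0 − rank ∂_1 = 7 − 6 = 1, and the invariant factors of ∂_1 are all 1, so H_0 ≅ Z.
  H_1: rank ker ∂_1 − rank ∂_2 = (18 − 6) − 12 = 0, and ∂_2 has invariant factor 2 > 1, so H_1 ≅ Z/2Z.
  H_2: rank ker ∂_2 − rank ∂_3 = (12 − 12) − 0 = 0, and there is no ∂_3, so H_2 ≅ 0.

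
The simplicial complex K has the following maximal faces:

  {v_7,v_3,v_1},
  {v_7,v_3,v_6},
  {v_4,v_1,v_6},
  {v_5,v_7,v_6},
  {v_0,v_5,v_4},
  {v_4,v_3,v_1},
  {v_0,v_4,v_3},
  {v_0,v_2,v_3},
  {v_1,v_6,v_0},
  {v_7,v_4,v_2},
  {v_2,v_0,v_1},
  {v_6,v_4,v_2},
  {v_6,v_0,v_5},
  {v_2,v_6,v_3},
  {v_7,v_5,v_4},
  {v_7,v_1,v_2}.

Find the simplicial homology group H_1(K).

H_1 ≅ Z^2.

Fix the vertex order v_0 < v_1 < v_2 < v_3 < v_4 < v_5 < v_6 < v_7 and write every simplex with vertices in increasing order. Then dim K = 2 and the simplices of K are:

  0-simplices (8): [v_0], [v_1], [v_2], [v_3], [v_4], [v_5], [v_6], [v_7]
  1-simplices (24): (24 of them)
  2-simplices (16): (16 of them)

giving chain groups C_0 ≅ Z^8, C_1 ≅ Z^24, C_2 ≅ Z^16.

The boundary map ∂_1: C_1 → C_0 is given by ∂[p,q] = [q] − [p]. For instance
  ∂[v_0,v_4] = [v_4] − [v_0].
The resulting 8×24 matrix has rank 7, and its Smith normal form has invariant factors (1,1,1,1,1,1,1).

Boundary ∂_2: C_2 → C_1 maps a triangle to the signed sum of its edges. For instance
  ∂[v_2,v_4,v_7] = [v_4,v_7] − [v_2,v_7] + [v_2,v_4],
  ∂[v_1,v_3,v_7] = [v_3,v_7] − [v_1,v_7] + [v_1,v_3].
The resulting 24×16 matrix has rank 15, and its Smith normal form has invariant factors (1,1,1,1,1,1,1,1,1,1,1,1,1,1,1).

Now H_k = ker ∂_k / im ∂_{k+1}, so:

  H_1: rank ker ∂_1 − rank ∂_2 = (24 − 7) − 15 = 2, and the invariant factors of ∂_2 are all 1, so H_1 ≅ Z^2.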